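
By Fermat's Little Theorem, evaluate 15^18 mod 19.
By Fermat's Little Theorem, 15^{18} ≡ 1 (mod 19) since 19 is prime and gcd(15, 19) = 1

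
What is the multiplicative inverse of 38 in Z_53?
7

Using Extended Euclidean Algorithm:
gcd(38, 53) = 1
Bezout coefficients: 38 × 7 + 53 × -5 = 1
So 38 × 7 ≡ 1 (mod 53)
The inverse is 7 mod 53 = 7
Verification: 38 × 7 = 266 = 5 × 53 + 1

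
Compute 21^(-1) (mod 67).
21^(-1) ≡ 16 (mod 67). Verification: 21 × 16 = 336 ≡ 1 (mod 67)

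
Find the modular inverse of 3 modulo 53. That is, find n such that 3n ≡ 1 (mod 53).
18

Using Extended Euclidean Algorithm:
gcd(3, 53) = 1
Bezout coefficients: 3 × 18 + 53 × -1 = 1
So 3 × 18 ≡ 1 (mod 53)
The inverse is 18 mod 53 = 18
Verification: 3 × 18 = 54 = 1 × 53 + 1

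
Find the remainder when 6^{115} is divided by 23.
By Fermat: 6^{22} ≡ 1 (mod 23). 115 = 5×22 + 5. So 6^{115} ≡ 6^{5} ≡ 2 (mod 23)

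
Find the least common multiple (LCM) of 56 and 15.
840

First find GCD(56, 15) using the Euclidean algorithm:
56 = 3 × 15 + 11
15 = 1 × 11 + 4
11 = 2 × 4 + 3
4 = 1 × 3 + 1
3 = 3 × 1 + 0
GCD(56, 15) = 1

LCM formula: LCM(a, b) = (a × b) / GCD(a, b)
LCM(56, 15) = (56 × 15) / 1
LCM(56, 15) = 840 / 1
LCM(56, 15) = 840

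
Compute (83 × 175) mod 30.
5

(83 × 175) = 14525
14525 mod 30 = 5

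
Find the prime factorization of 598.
2 × 13 × 23

Divide by primes starting from smallest:
598 ÷ 2 = 299
299 ÷ 13 = 23
23 ÷ 23 = 1

598 = 2 × 13 × 23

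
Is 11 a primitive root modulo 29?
Yes

To verify, check if 11^(28/q) ≢ 1 (mod 29) for each prime divisor q of 28
Divisors of 28 = 28: [1, 2, 4, 7, 14, 28]
  11^(28/2) = 11^14 ≡ 28 (mod 29)
  11^(28/7) = 11^4 ≡ 25 (mod 29)
Conclusion: 11 is a primitive root modulo 29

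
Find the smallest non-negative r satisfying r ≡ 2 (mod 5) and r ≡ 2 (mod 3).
M = 5 × 3 = 15. M₁ = 3, y₁ ≡ 2 (mod 5). M₂ = 5, y₂ ≡ 2 (mod 3). r = 2×3×2 + 2×5×2 ≡ 2 (mod 15)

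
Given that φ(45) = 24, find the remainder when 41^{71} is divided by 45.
By Euler: 41^{24} ≡ 1 (mod 45) since gcd(41, 45) = 1. 71 = 2×24 + 23. So 41^{71} ≡ 41^{23} ≡ 11 (mod 45)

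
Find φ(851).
792

Prime factorization: 851 = 23 × 37
Using the formula φ(n) = n × Π(1 - 1/p) for each prime factor p:
φ(851) = 851 × (1 - 1/23) × (1 - 1/37)
φ(851) = 792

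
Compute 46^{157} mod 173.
12

Using successive squaring:
Binary expansion of 157: 10011101
Powers of 46 mod 173 (each is the square of the previous):
  46^1 ≡ 46 (mod 173)
  46^2 ≡ 46² = 2116 ≡ 40 (mod 173)
  46^4 ≡ 40² = 1600 ≡ 43 (mod 173)
  46^8 ≡ 43² = 1849 ≡ 119 (mod 173)
  46^16 ≡ 119² = 14161 ≡ 148 (mod 173)
  46^32 ≡ 148² = 21904 ≡ 106 (mod 173)
  46^64 ≡ 106² = 11236 ≡ 164 (mod 173)
  46^128 ≡ 164² = 26896 ≡ 81 (mod 173)
157 = 128 + 16 + 8 + 4 + 1, so 46^157 = 46^128 × 46^16 × 46^8 × 46^4 × 46^1 ≡ 81 × 148 × 119 × 43 × 46 (mod 173)
Multiplying step by step:
  81 × 148 = 11988 ≡ 51 (mod 173)
  51 × 119 = 6069 ≡ 14 (mod 173)
  14 × 43 = 602 ≡ 83 (mod 173)
  83 × 46 = 3818 ≡ 12 (mod 173)
Result: 46^157 ≡ 12 (mod 173)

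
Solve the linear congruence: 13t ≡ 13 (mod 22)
1

Since gcd(13, 22) = 1 divides 13, a solution exists.
Multiply both sides by the inverse of 13 mod 22:
  13^(-1) mod 22 = 17
  x ≡ 17 × 13 ≡ 221 ≡ 1 (mod 22)
Verification: 13 × 1 = 13 = 0 × 22 + 13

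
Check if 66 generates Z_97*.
p - 1 = 96 has prime divisors 2, 3. Check 66^(96/q) mod 97 for each: 66^(96/2) = 66^48 ≡ 1, 66^(96/3) = 66^32 ≡ 35 (mod 97). Since 66^48 ≡ 1 (mod 97), the order of 66 divides 48 (in fact the order is 48) ≠ 96, so it is not a primitive root.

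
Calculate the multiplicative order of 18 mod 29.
Powers of 18 mod 29: 18^1≡18, 18^2≡5, 18^3≡3, 18^4≡25, 18^5≡15, 18^6≡9, 18^7≡17, 18^8≡16, 18^9≡27, 18^10≡22, 18^11≡19, 18^12≡23, 18^13≡8, 18^14≡28, 18^15≡11, 18^16≡24, 18^17≡26, 18^18≡4, 18^19≡14, 18^20≡20, 18^21≡12, 18^22≡13, 18^23≡2, 18^24≡7, 18^25≡10, 18^26≡6, 18^27≡21, 18^28≡1. Order = 28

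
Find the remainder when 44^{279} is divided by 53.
By Fermat: 44^{52} ≡ 1 (mod 53). 279 = 5×52 + 19. So 44^{279} ≡ 44^{19} ≡ 10 (mod 53)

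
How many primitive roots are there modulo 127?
Number of primitive roots mod 127 = φ(126) = 36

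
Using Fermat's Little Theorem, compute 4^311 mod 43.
By Fermat: 4^{42} ≡ 1 (mod 43). 311 = 7×42 + 17. So 4^{311} ≡ 4^{17} ≡ 21 (mod 43)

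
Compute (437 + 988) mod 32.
17

(437 + 988) = 1425
1425 mod 32 = 17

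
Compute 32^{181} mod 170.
2

Using successive squaring:
Binary expansion of 181: 10110101
Powers of 32 mod 170 (each is the square of the previous):
  32^1 ≡ 32 (mod 170)
  32^2 ≡ 32² = 1024 ≡ 4 (mod 170)
  32^4 ≡ 4² = 16 ≡ 16 (mod 170)
  32^8 ≡ 16² = 256 ≡ 86 (mod 170)
  32^16 ≡ 86² = 7396 ≡ 86 (mod 170)
  32^32 ≡ 86² = 7396 ≡ 86 (mod 170)
  32^64 ≡ 86² = 7396 ≡ 86 (mod 170)
  32^128 ≡ 86² = 7396 ≡ 86 (mod 170)
181 = 128 + 32 + 16 + 4 + 1, so 32^181 = 32^128 × 32^32 × 32^16 × 32^4 × 32^1 ≡ 86 × 86 × 86 × 16 × 32 (mod 170)
Multiplying step by step:
  86 × 86 = 7396 ≡ 86 (mod 170)
  86 × 86 = 7396 ≡ 86 (mod 170)
  86 × 16 = 1376 ≡ 16 (mod 170)
  16 × 32 = 512 ≡ 2 (mod 170)
Result: 32^181 ≡ 2 (mod 170)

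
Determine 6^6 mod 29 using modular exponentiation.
6 = 4 + 2 (binary 110). Repeated squaring mod 29: 6^1 ≡ 6; 6^2 ≡ 6² = 36 ≡ 7; 6^4 ≡ 7² = 49 ≡ 20. Multiply: 6^6 = 6^4 × 6^2 ≡ 20 × 7 (mod 29): 20 × 7 = 140 ≡ 24. So 6^6 ≡ 24 (mod 29).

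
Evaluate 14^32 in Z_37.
Using repeated squaring. 32 = 32 (binary 100000). Repeated squaring mod 37: 14^1 ≡ 14; 14^2 ≡ 14² = 196 ≡ 11; 14^4 ≡ 11² = 121 ≡ 10; 14^8 ≡ 10² = 100 ≡ 26; 14^16 ≡ 26² = 676 ≡ 10; 14^32 ≡ 10² = 100 ≡ 26. So 14^32 ≡ 26 (mod 37).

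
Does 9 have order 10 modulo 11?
p - 1 = 10 has prime divisors 2, 5. Check 9^(10/q) mod 11 for each: 9^(10/2) = 9^5 ≡ 1, 9^(10/5) = 9^2 ≡ 4 (mod 11). Since 9^5 ≡ 1 (mod 11), the order of 9 divides 5 (in fact the order is 5) ≠ 10, so it is not a primitive root.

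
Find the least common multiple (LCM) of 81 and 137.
11097

First find GCD(81, 137) using the Euclidean algorithm:
81 = 0 × 137 + 81
137 = 1 × 81 + 56
81 = 1 × 56 + 25
56 = 2 × 25 + 6
25 = 4 × 6 + 1
6 = 6 × 1 + 0
GCD(81, 137) = 1

LCM formula: LCM(a, b) = (a × b) / GCD(a, b)
LCM(81, 137) = (81 × 137) / 1
LCM(81, 137) = 11097 / 1
LCM(81, 137) = 11097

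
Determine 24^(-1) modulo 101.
24^(-1) ≡ 80 (mod 101). Verification: 24 × 80 = 1920 ≡ 1 (mod 101)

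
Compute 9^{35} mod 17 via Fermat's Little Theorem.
15

By Fermat's Little Theorem, a^(p-1) ≡ 1 (mod p) for prime p and gcd(a, p) = 1
Here p = 17, so 9^16 ≡ 1 (mod 17)
We can reduce the exponent: 35 mod 16 = 3
So 9^35 ≡ 9^3 (mod 17)
Computing: 9^3 mod 17 = 15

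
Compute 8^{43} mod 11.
6

Using successive squaring:
Binary expansion of 43: 101011
Powers of 8 mod 11 (each is the square of the previous):
  8^1 ≡ 8 (mod 11)
  8^2 ≡ 8² = 64 ≡ 9 (mod 11)
  8^4 ≡ 9² = 81 ≡ 4 (mod 11)
  8^8 ≡ 4² = 16 ≡ 5 (mod 11)
  8^16 ≡ 5² = 25 ≡ 3 (mod 11)
  8^32 ≡ 3² = 9 ≡ 9 (mod 11)
43 = 32 + 8 + 2 + 1, so 8^43 = 8^32 × 8^8 × 8^2 × 8^1 ≡ 9 × 5 × 9 × 8 (mod 11)
Multiplying step by step:
  9 × 5 = 45 ≡ 1 (mod 11)
  1 × 9 = 9 ≡ 9 (mod 11)
  9 × 8 = 72 ≡ 6 (mod 11)
Result: 8^43 ≡ 6 (mod 11)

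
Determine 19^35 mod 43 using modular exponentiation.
Using repeated squaring. 35 = 32 + 2 + 1 (binary 100011). Repeated squaring mod 43: 19^1 ≡ 19; 19^2 ≡ 19² = 361 ≡ 17; 19^4 ≡ 17² = 289 ≡ 31; 19^8 ≡ 31² = 961 ≡ 15; 19^16 ≡ 15² = 225 ≡ 10; 19^32 ≡ 10² = 100 ≡ 14. Multiply: 19^35 = 19^32 × 19^2 × 19^1 ≡ 14 × 17 × 19 (mod 43): 14 × 17 = 238 ≡ 23; 23 × 19 = 437 ≡ 7. So 19^35 ≡ 7 (mod 43).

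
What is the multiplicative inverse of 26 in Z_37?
26^(-1) ≡ 10 (mod 37). Verification: 26 × 10 = 260 ≡ 1 (mod 37)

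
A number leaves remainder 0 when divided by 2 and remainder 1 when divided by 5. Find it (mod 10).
M = 2 × 5 = 10. M₁ = 5, y₁ ≡ 1 (mod 2). M₂ = 2, y₂ ≡ 3 (mod 5). m = 0×5×1 + 1×2×3 ≡ 6 (mod 10)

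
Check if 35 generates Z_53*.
p - 1 = 52 has prime divisors 2, 13. Check 35^(52/q) mod 53 for each: 35^(52/2) = 35^26 ≡ 52, 35^(52/13) = 35^4 ≡ 36 (mod 53). None of these is 1, so 35 has order 52 = φ(53), so it is a primitive root mod 53.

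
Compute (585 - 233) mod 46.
30

(585 - 233) = 352
352 mod 46 = 30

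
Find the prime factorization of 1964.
2^2 × 491

Divide by primes starting from smallest:
1964 ÷ 2 = 982
982 ÷ 2 = 491
491 ÷ 491 = 1

1964 = 2^2 × 491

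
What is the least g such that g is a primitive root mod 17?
p - 1 = 16 has prime divisors 2. h is a primitive root mod 17 iff h^(16/q) ≢ 1 (mod 17) for each such q.
h = 2: 2^8 ≡ 1 (mod 17); 2^8 ≡ 1, so not a primitive root.
h = 3: 3^8 ≡ 16 (mod 17); none is 1, so 3 has order 16 and is a primitive root.
The smallest primitive root mod 17 is g = 3.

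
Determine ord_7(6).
Powers of 6 mod 7: 6^1≡6, 6^2≡1. Order = 2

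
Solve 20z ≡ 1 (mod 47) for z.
20^(-1) ≡ 40 (mod 47). Verification: 20 × 40 = 800 ≡ 1 (mod 47)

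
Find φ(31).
30

Prime factorization: 31 = 31
Using the formula φ(n) = n × Π(1 - 1/p) for each prime factor p:
φ(31) = 31 × (1 - 1/31)
φ(31) = 30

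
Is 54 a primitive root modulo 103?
Yes

To verify, check if 54^(102/q) ≢ 1 (mod 103) for each prime divisor q of 102
Divisors of 102 = 102: [1, 2, 3, 6, 17, 34, 51, 102]
  54^(102/17) = 54^6 ≡ 14 (mod 103)
  54^(102/2) = 54^51 ≡ 102 (mod 103)
  54^(102/3) = 54^34 ≡ 46 (mod 103)
Conclusion: 54 is a primitive root modulo 103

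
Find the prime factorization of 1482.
2 × 3 × 13 × 19

Divide by primes starting from smallest:
1482 ÷ 2 = 741
741 ÷ 3 = 247
247 ÷ 13 = 19
19 ÷ 19 = 1

1482 = 2 × 3 × 13 × 19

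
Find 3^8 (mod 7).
8 = 8 (binary 1000). Repeated squaring mod 7: 3^1 ≡ 3; 3^2 ≡ 3² = 9 ≡ 2; 3^4 ≡ 2² = 4 ≡ 4; 3^8 ≡ 4² = 16 ≡ 2. So 3^8 ≡ 2 (mod 7).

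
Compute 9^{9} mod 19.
1

Using successive squaring:
Binary expansion of 9: 1001
Powers of 9 mod 19 (each is the square of the previous):
  9^1 ≡ 9 (mod 19)
  9^2 ≡ 9² = 81 ≡ 5 (mod 19)
  9^4 ≡ 5² = 25 ≡ 6 (mod 19)
  9^8 ≡ 6² = 36 ≡ 17 (mod 19)
9 = 8 + 1, so 9^9 = 9^8 × 9^1 ≡ 17 × 9 (mod 19)
Multiplying step by step:
  17 × 9 = 153 ≡ 1 (mod 19)
Result: 9^9 ≡ 1 (mod 19)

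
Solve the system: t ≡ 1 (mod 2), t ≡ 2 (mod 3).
M = 2 × 3 = 6. M₁ = 3, y₁ ≡ 1 (mod 2). M₂ = 2, y₂ ≡ 2 (mod 3). t = 1×3×1 + 2×2×2 ≡ 5 (mod 6)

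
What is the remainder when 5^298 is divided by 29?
Using Fermat: 5^{28} ≡ 1 (mod 29). 298 ≡ 18 (mod 28). So 5^{298} ≡ 5^{18} ≡ 16 (mod 29)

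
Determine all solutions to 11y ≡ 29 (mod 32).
23

Since gcd(11, 32) = 1 divides 29, a solution exists.
Multiply both sides by the inverse of 11 mod 32:
  11^(-1) mod 32 = 3
  x ≡ 3 × 29 ≡ 87 ≡ 23 (mod 32)
Verification: 11 × 23 = 253 = 7 × 32 + 29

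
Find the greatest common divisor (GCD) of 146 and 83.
1

Using the Euclidean algorithm:
146 = 1 × 83 + 63
83 = 1 × 63 + 20
63 = 3 × 20 + 3
20 = 6 × 3 + 2
3 = 1 × 2 + 1
2 = 2 × 1 + 0

GCD(146, 83) = 1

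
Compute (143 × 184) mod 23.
0

(143 × 184) = 26312
26312 mod 23 = 0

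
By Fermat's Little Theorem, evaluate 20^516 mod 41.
By Fermat: 20^{40} ≡ 1 (mod 41). 516 ≡ 36 (mod 40). So 20^{516} ≡ 20^{36} ≡ 16 (mod 41)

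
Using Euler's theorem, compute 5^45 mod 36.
By Euler: 5^{12} ≡ 1 (mod 36) since gcd(5, 36) = 1. 45 = 3×12 + 9. So 5^{45} ≡ 5^{9} ≡ 17 (mod 36)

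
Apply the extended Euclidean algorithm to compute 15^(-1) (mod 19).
Extended GCD: 15(-5) + 19(4) = 1. So 15^(-1) ≡ 14 ≡ 14 (mod 19). Verify: 15 × 14 = 210 ≡ 1 (mod 19)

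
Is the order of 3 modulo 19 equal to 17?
No, the actual order is 18, not 17.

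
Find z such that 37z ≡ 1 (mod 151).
37^(-1) ≡ 49 (mod 151). Verification: 37 × 49 = 1813 ≡ 1 (mod 151)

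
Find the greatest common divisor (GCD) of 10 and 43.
1

Using the Euclidean algorithm:
10 = 0 × 43 + 10
43 = 4 × 10 + 3
10 = 3 × 3 + 1
3 = 3 × 1 + 0

GCD(10, 43) = 1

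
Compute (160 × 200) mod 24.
8

(160 × 200) = 32000
32000 mod 24 = 8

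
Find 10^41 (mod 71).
Using repeated squaring. 41 = 32 + 8 + 1 (binary 101001). Repeated squaring mod 71: 10^1 ≡ 10; 10^2 ≡ 10² = 100 ≡ 29; 10^4 ≡ 29² = 841 ≡ 60; 10^8 ≡ 60² = 3600 ≡ 50; 10^16 ≡ 50² = 2500 ≡ 15; 10^32 ≡ 15² = 225 ≡ 12. Multiply: 10^41 = 10^32 × 10^8 × 10^1 ≡ 12 × 50 × 10 (mod 71): 12 × 50 = 600 ≡ 32; 32 × 10 = 320 ≡ 36. So 10^41 ≡ 36 (mod 71).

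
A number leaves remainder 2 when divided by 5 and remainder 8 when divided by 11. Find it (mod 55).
M = 5 × 11 = 55. M₁ = 11, y₁ ≡ 1 (mod 5). M₂ = 5, y₂ ≡ 9 (mod 11). z = 2×11×1 + 8×5×9 ≡ 52 (mod 55)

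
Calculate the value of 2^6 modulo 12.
6 = 4 + 2 (binary 110). Repeated squaring mod 12: 2^1 ≡ 2; 2^2 ≡ 2² = 4 ≡ 4; 2^4 ≡ 4² = 16 ≡ 4. Multiply: 2^6 = 2^4 × 2^2 ≡ 4 × 4 (mod 12): 4 × 4 = 16 ≡ 4. So 2^6 ≡ 4 (mod 12).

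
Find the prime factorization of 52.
2^2 × 13

Divide by primes starting from smallest:
52 ÷ 2 = 26
26 ÷ 2 = 13
13 ÷ 13 = 1

52 = 2^2 × 13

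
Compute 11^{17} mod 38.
7

Using successive squaring:
Binary expansion of 17: 10001
Powers of 11 mod 38 (each is the square of the previous):
  11^1 ≡ 11 (mod 38)
  11^2 ≡ 11² = 121 ≡ 7 (mod 38)
  11^4 ≡ 7² = 49 ≡ 11 (mod 38)
  11^8 ≡ 11² = 121 ≡ 7 (mod 38)
  11^16 ≡ 7² = 49 ≡ 11 (mod 38)
17 = 16 + 1, so 11^17 = 11^16 × 11^1 ≡ 11 × 11 (mod 38)
Multiplying step by step:
  11 × 11 = 121 ≡ 7 (mod 38)
Result: 11^17 ≡ 7 (mod 38)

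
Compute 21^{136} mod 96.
33

Using successive squaring:
Binary expansion of 136: 10001000
Powers of 21 mod 96 (each is the square of the previous):
  21^1 ≡ 21 (mod 96)
  21^2 ≡ 21² = 441 ≡ 57 (mod 96)
  21^4 ≡ 57² = 3249 ≡ 81 (mod 96)
  21^8 ≡ 81² = 6561 ≡ 33 (mod 96)
  21^16 ≡ 33² = 1089 ≡ 33 (mod 96)
  21^32 ≡ 33² = 1089 ≡ 33 (mod 96)
  21^64 ≡ 33² = 1089 ≡ 33 (mod 96)
  21^128 ≡ 33² = 1089 ≡ 33 (mod 96)
136 = 128 + 8, so 21^136 = 21^128 × 21^8 ≡ 33 × 33 (mod 96)
Multiplying step by step:
  33 × 33 = 1089 ≡ 33 (mod 96)
Result: 21^136 ≡ 33 (mod 96)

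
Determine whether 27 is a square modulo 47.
By Euler's criterion: 27^{23} ≡ 1 (mod 47). Since this equals 1, 27 is a QR.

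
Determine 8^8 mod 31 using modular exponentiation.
8 = 8 (binary 1000). Repeated squaring mod 31: 8^1 ≡ 8; 8^2 ≡ 8² = 64 ≡ 2; 8^4 ≡ 2² = 4 ≡ 4; 8^8 ≡ 4² = 16 ≡ 16. So 8^8 ≡ 16 (mod 31).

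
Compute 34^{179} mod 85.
34

Using successive squaring:
Binary expansion of 179: 10110011
Powers of 34 mod 85 (each is the square of the previous):
  34^1 ≡ 34 (mod 85)
  34^2 ≡ 34² = 1156 ≡ 51 (mod 85)
  34^4 ≡ 51² = 2601 ≡ 51 (mod 85)
  34^8 ≡ 51² = 2601 ≡ 51 (mod 85)
  34^16 ≡ 51² = 2601 ≡ 51 (mod 85)
  34^32 ≡ 51² = 2601 ≡ 51 (mod 85)
  34^64 ≡ 51² = 2601 ≡ 51 (mod 85)
  34^128 ≡ 51² = 2601 ≡ 51 (mod 85)
179 = 128 + 32 + 16 + 2 + 1, so 34^179 = 34^128 × 34^32 × 34^16 × 34^2 × 34^1 ≡ 51 × 51 × 51 × 51 × 34 (mod 85)
Multiplying step by step:
  51 × 51 = 2601 ≡ 51 (mod 85)
  51 × 51 = 2601 ≡ 51 (mod 85)
  51 × 51 = 2601 ≡ 51 (mod 85)
  51 × 34 = 1734 ≡ 34 (mod 85)
Result: 34^179 ≡ 34 (mod 85)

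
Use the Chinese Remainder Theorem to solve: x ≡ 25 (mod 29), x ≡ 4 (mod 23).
257

Using the Chinese Remainder Theorem:
M = product of moduli = 667
For equation 1: M_1 = 23, 23 ≡ 23 (mod 29), inverse of 23 mod 29 is 24 (check: 23 × 24 = 552 ≡ 1 (mod 29))
For equation 2: M_2 = 29, 29 ≡ 6 (mod 23), inverse of 29 mod 23 is 4 (check: 6 × 4 = 24 ≡ 1 (mod 23))
Combine: x ≡ Σ r_i×M_i×(M_i⁻¹ mod m_i) = 25×23×24 + 4×29×4 = 13800 + 464 = 14264
14264 mod 667 = 257
x ≡ 257 (mod 667)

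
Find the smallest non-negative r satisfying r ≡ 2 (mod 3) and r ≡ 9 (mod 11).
M = 3 × 11 = 33. M₁ = 11, y₁ ≡ 2 (mod 3). M₂ = 3, y₂ ≡ 4 (mod 11). r = 2×11×2 + 9×3×4 ≡ 20 (mod 33)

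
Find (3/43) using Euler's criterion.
(3/43) = 3^{21} mod 43 = -1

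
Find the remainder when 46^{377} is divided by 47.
By Fermat: 46^{46} ≡ 1 (mod 47). 377 = 8×46 + 9. So 46^{377} ≡ 46^{9} ≡ 46 (mod 47)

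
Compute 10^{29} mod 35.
5

Using successive squaring:
Binary expansion of 29: 11101
Powers of 10 mod 35 (each is the square of the previous):
  10^1 ≡ 10 (mod 35)
  10^2 ≡ 10² = 100 ≡ 30 (mod 35)
  10^4 ≡ 30² = 900 ≡ 25 (mod 35)
  10^8 ≡ 25² = 625 ≡ 30 (mod 35)
  10^16 ≡ 30² = 900 ≡ 25 (mod 35)
29 = 16 + 8 + 4 + 1, so 10^29 = 10^16 × 10^8 × 10^4 × 10^1 ≡ 25 × 30 × 25 × 10 (mod 35)
Multiplying step by step:
  25 × 30 = 750 ≡ 15 (mod 35)
  15 × 25 = 375 ≡ 25 (mod 35)
  25 × 10 = 250 ≡ 5 (mod 35)
Result: 10^29 ≡ 5 (mod 35)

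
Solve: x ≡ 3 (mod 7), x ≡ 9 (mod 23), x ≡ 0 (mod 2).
M = 7 × 23 × 2 = 322. M₁ = 46, y₁ ≡ 2 (mod 7). M₂ = 14, y₂ ≡ 5 (mod 23). M₃ = 161, y₃ ≡ 1 (mod 2). x = 3×46×2 + 9×14×5 + 0×161×1 ≡ 262 (mod 322)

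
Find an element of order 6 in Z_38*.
27 has order 6 mod 38 since 27^{6} ≡ 1 (mod 38) and no smaller power works.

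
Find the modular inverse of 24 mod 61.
24^(-1) ≡ 28 (mod 61). Verification: 24 × 28 = 672 ≡ 1 (mod 61)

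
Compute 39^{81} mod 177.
156

Using successive squaring:
Binary expansion of 81: 1010001
Powers of 39 mod 177 (each is the square of the previous):
  39^1 ≡ 39 (mod 177)
  39^2 ≡ 39² = 1521 ≡ 105 (mod 177)
  39^4 ≡ 105² = 11025 ≡ 51 (mod 177)
  39^8 ≡ 51² = 2601 ≡ 123 (mod 177)
  39^16 ≡ 123² = 15129 ≡ 84 (mod 177)
  39^32 ≡ 84² = 7056 ≡ 153 (mod 177)
  39^64 ≡ 153² = 23409 ≡ 45 (mod 177)
81 = 64 + 16 + 1, so 39^81 = 39^64 × 39^16 × 39^1 ≡ 45 × 84 × 39 (mod 177)
Multiplying step by step:
  45 × 84 = 3780 ≡ 63 (mod 177)
  63 × 39 = 2457 ≡ 156 (mod 177)
Result: 39^81 ≡ 156 (mod 177)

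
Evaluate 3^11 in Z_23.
Using repeated squaring. 11 = 8 + 2 + 1 (binary 1011). Repeated squaring mod 23: 3^1 ≡ 3; 3^2 ≡ 3² = 9 ≡ 9; 3^4 ≡ 9² = 81 ≡ 12; 3^8 ≡ 12² = 144 ≡ 6. Multiply: 3^11 = 3^8 × 3^2 × 3^1 ≡ 6 × 9 × 3 (mod 23): 6 × 9 = 54 ≡ 8; 8 × 3 = 24 ≡ 1. So 3^11 ≡ 1 (mod 23).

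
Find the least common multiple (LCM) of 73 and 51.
3723

First find GCD(73, 51) using the Euclidean algorithm:
73 = 1 × 51 + 22
51 = 2 × 22 + 7
22 = 3 × 7 + 1
7 = 7 × 1 + 0
GCD(73, 51) = 1

LCM formula: LCM(a, b) = (a × b) / GCD(a, b)
LCM(73, 51) = (73 × 51) / 1
LCM(73, 51) = 3723 / 1
LCM(73, 51) = 3723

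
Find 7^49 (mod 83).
Using repeated squaring. 49 = 32 + 16 + 1 (binary 110001). Repeated squaring mod 83: 7^1 ≡ 7; 7^2 ≡ 7² = 49 ≡ 49; 7^4 ≡ 49² = 2401 ≡ 77; 7^8 ≡ 77² = 5929 ≡ 36; 7^16 ≡ 36² = 1296 ≡ 51; 7^32 ≡ 51² = 2601 ≡ 28. Multiply: 7^49 = 7^32 × 7^16 × 7^1 ≡ 28 × 51 × 7 (mod 83): 28 × 51 = 1428 ≡ 17; 17 × 7 = 119 ≡ 36. So 7^49 ≡ 36 (mod 83).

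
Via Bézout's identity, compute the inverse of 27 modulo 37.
Extended GCD: 27(11) + 37(-8) = 1. So 27^(-1) ≡ 11 ≡ 11 (mod 37). Verify: 27 × 11 = 297 ≡ 1 (mod 37)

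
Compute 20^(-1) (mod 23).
20^(-1) ≡ 15 (mod 23). Verification: 20 × 15 = 300 ≡ 1 (mod 23)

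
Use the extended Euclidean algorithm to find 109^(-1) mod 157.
Extended GCD: 109(-36) + 157(25) = 1. So 109^(-1) ≡ 121 ≡ 121 (mod 157). Verify: 109 × 121 = 13189 ≡ 1 (mod 157)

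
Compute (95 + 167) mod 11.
9

(95 + 167) = 262
262 mod 11 = 9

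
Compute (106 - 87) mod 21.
19

(106 - 87) = 19
19 mod 21 = 19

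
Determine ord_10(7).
Powers of 7 mod 10: 7^1≡7, 7^2≡9, 7^3≡3, 7^4≡1. Order = 4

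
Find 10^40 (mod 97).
Using repeated squaring. 40 = 32 + 8 (binary 101000). Repeated squaring mod 97: 10^1 ≡ 10; 10^2 ≡ 10² = 100 ≡ 3; 10^4 ≡ 3² = 9 ≡ 9; 10^8 ≡ 9² = 81 ≡ 81; 10^16 ≡ 81² = 6561 ≡ 62; 10^32 ≡ 62² = 3844 ≡ 61. Multiply: 10^40 = 10^32 × 10^8 ≡ 61 × 81 (mod 97): 61 × 81 = 4941 ≡ 91. So 10^40 ≡ 91 (mod 97).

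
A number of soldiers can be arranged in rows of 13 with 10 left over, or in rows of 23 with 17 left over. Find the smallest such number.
M = 13 × 23 = 299. M₁ = 23, y₁ ≡ 4 (mod 13). M₂ = 13, y₂ ≡ 16 (mod 23). r = 10×23×4 + 17×13×16 ≡ 270 (mod 299). The smallest positive such number is 270.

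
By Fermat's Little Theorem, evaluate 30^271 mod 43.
By Fermat: 30^{42} ≡ 1 (mod 43). 271 = 6×42 + 19. So 30^{271} ≡ 30^{19} ≡ 29 (mod 43)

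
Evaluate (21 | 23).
(21/23) = 21^{11} mod 23 = -1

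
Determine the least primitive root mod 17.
p - 1 = 16 has prime divisors 2. h is a primitive root mod 17 iff h^(16/q) ≢ 1 (mod 17) for each such q.
h = 2: 2^8 ≡ 1 (mod 17); 2^8 ≡ 1, so not a primitive root.
h = 3: 3^8 ≡ 16 (mod 17); none is 1, so 3 has order 16 and is a primitive root.
The smallest primitive root mod 17 is g = 3.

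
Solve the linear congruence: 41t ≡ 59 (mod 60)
19

Since gcd(41, 60) = 1 divides 59, a solution exists.
Multiply both sides by the inverse of 41 mod 60:
  41^(-1) mod 60 = 41
  x ≡ 41 × 59 ≡ 2419 ≡ 19 (mod 60)
Verification: 41 × 19 = 779 = 12 × 60 + 59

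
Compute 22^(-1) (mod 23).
22

Using Extended Euclidean Algorithm:
gcd(22, 23) = 1
Bezout coefficients: 22 × -1 + 23 × 1 = 1
So 22 × -1 ≡ 1 (mod 23)
The inverse is -1 mod 23 = 22
Verification: 22 × 22 = 484 = 21 × 23 + 1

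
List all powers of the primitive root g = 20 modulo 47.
g^1, g^2, ..., g^{46} mod 47: {20, 24, 10, 12, 5, 6, 26, 3, 13, 25, 30, 36, 15, 18, 31, 9, 39, 28, 43, 14, 45, 7, 46, 27, 23, 37, 35, 42, 41, 21, 44, 34, 22, 17, 11, 32, 29, 16, 38, 8, 19, 4, 33, 2, 40, 1}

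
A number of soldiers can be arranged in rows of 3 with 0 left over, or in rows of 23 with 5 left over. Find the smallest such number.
M = 3 × 23 = 69. M₁ = 23, y₁ ≡ 2 (mod 3). M₂ = 3, y₂ ≡ 8 (mod 23). y = 0×23×2 + 5×3×8 ≡ 51 (mod 69). The smallest positive such number is 51.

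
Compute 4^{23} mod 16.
0

Using successive squaring:
Binary expansion of 23: 10111
Powers of 4 mod 16 (each is the square of the previous):
  4^1 ≡ 4 (mod 16)
  4^2 ≡ 4² = 16 ≡ 0 (mod 16)
  4^4 ≡ 0² = 0 ≡ 0 (mod 16)
  4^8 ≡ 0² = 0 ≡ 0 (mod 16)
  4^16 ≡ 0² = 0 ≡ 0 (mod 16)
23 = 16 + 4 + 2 + 1, so 4^23 = 4^16 × 4^4 × 4^2 × 4^1 ≡ 0 × 0 × 0 × 4 (mod 16)
Multiplying step by step:
  0 × 0 = 0 ≡ 0 (mod 16)
  0 × 0 = 0 ≡ 0 (mod 16)
  0 × 4 = 0 ≡ 0 (mod 16)
Result: 4^23 ≡ 0 (mod 16)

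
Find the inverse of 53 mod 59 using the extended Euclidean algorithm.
Extended GCD: 53(-10) + 59(9) = 1. So 53^(-1) ≡ 49 ≡ 49 (mod 59). Verify: 53 × 49 = 2597 ≡ 1 (mod 59)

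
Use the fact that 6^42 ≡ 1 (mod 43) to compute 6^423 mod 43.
By Fermat: 6^{42} ≡ 1 (mod 43). 423 ≡ 3 (mod 42). So 6^{423} ≡ 6^{3} ≡ 1 (mod 43)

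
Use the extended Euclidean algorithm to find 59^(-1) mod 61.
Extended GCD: 59(30) + 61(-29) = 1. So 59^(-1) ≡ 30 ≡ 30 (mod 61). Verify: 59 × 30 = 1770 ≡ 1 (mod 61)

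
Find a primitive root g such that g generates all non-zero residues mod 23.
p - 1 = 22 has prime divisors 2, 11. h is a primitive root mod 23 iff h^(22/q) ≢ 1 (mod 23) for each such q.
h = 2: 2^11 ≡ 1, 2^2 ≡ 4 (mod 23); 2^11 ≡ 1, so not a primitive root.
h = 3: 3^11 ≡ 1, 3^2 ≡ 9 (mod 23); 3^11 ≡ 1, so not a primitive root.
h = 4: 4^11 ≡ 1, 4^2 ≡ 16 (mod 23); 4^11 ≡ 1, so not a primitive root.
h = 5: 5^11 ≡ 22, 5^2 ≡ 2 (mod 23); none is 1, so 5 has order 22 and is a primitive root.
The smallest primitive root mod 23 is g = 5.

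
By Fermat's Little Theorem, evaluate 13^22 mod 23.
By Fermat's Little Theorem, 13^{22} ≡ 1 (mod 23) since 23 is prime and gcd(13, 23) = 1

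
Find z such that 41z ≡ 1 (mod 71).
41^(-1) ≡ 26 (mod 71). Verification: 41 × 26 = 1066 ≡ 1 (mod 71)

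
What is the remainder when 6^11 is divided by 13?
Using repeated squaring. 11 = 8 + 2 + 1 (binary 1011). Repeated squaring mod 13: 6^1 ≡ 6; 6^2 ≡ 6² = 36 ≡ 10; 6^4 ≡ 10² = 100 ≡ 9; 6^8 ≡ 9² = 81 ≡ 3. Multiply: 6^11 = 6^8 × 6^2 × 6^1 ≡ 3 × 10 × 6 (mod 13): 3 × 10 = 30 ≡ 4; 4 × 6 = 24 ≡ 11. So 6^11 ≡ 11 (mod 13).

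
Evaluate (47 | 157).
(47/157) = 47^{78} mod 157 = 1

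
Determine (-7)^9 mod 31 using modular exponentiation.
(-7) ≡ 24 (mod 31). 9 = 8 + 1 (binary 1001). Repeated squaring mod 31: 24^1 ≡ 24; 24^2 ≡ 24² = 576 ≡ 18; 24^4 ≡ 18² = 324 ≡ 14; 24^8 ≡ 14² = 196 ≡ 10. Multiply: (-7)^9 ≡ 24^8 × 24^1 ≡ 10 × 24 (mod 31): 10 × 24 = 240 ≡ 23. So (-7)^9 ≡ 23 (mod 31).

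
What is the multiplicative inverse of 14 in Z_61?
14^(-1) ≡ 48 (mod 61). Verification: 14 × 48 = 672 ≡ 1 (mod 61)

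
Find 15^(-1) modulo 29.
2

Using Extended Euclidean Algorithm:
gcd(15, 29) = 1
Bezout coefficients: 15 × 2 + 29 × -1 = 1
So 15 × 2 ≡ 1 (mod 29)
The inverse is 2 mod 29 = 2
Verification: 15 × 2 = 30 = 1 × 29 + 1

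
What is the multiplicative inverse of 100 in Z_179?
100^(-1) ≡ 145 (mod 179). Verification: 100 × 145 = 14500 ≡ 1 (mod 179)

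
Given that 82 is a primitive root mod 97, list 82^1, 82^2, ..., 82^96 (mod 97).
g^1, g^2, ..., g^{96} mod 97: {82, 31, 20, 88, 38, 12, 14, 81, 46, 86, 68, 47, 71, 2, 67, 62, 40, 79, 76, 24, 28, 65, 92, 75, 39, 94, 45, 4, 37, 27, 80, 61, 55, 48, 56, 33, 87, 53, 78, 91, 90, 8, 74, 54, 63, 25, 13, 96, 15, 66, 77, 9, 59, 85, 83, 16, 51, 11, 29, 50, 26, 95, 30, 35, 57, 18, 21, 73, 69, 32, 5, 22, 58, 3, 52, 93, 60, 70, 17, 36, 42, 49, 41, 64, 10, 44, 19, 6, 7, 89, 23, 43, 34, 72, 84, 1}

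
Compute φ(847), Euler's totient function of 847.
660

Prime factorization: 847 = 7 × 11^2
Using the formula φ(n) = n × Π(1 - 1/p) for each prime factor p:
φ(847) = 847 × (1 - 1/7) × (1 - 1/11)
φ(847) = 660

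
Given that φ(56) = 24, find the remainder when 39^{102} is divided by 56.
By Euler: 39^{24} ≡ 1 (mod 56) since gcd(39, 56) = 1. 102 = 4×24 + 6. So 39^{102} ≡ 39^{6} ≡ 1 (mod 56)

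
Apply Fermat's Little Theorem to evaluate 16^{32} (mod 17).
1

By Fermat's Little Theorem, a^(p-1) ≡ 1 (mod p) for prime p and gcd(a, p) = 1
Here p = 17, so 16^16 ≡ 1 (mod 17)
We can reduce the exponent: 32 mod 16 = 0
So 16^32 ≡ 16^0 (mod 17)
Computing: 16^0 mod 17 = 1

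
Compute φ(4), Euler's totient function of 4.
2

Prime factorization: 4 = 2^2
Using the formula φ(n) = n × Π(1 - 1/p) for each prime factor p:
φ(4) = 4 × (1 - 1/2)
φ(4) = 2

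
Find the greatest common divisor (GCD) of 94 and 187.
1

Using the Euclidean algorithm:
94 = 0 × 187 + 94
187 = 1 × 94 + 93
94 = 1 × 93 + 1
93 = 93 × 1 + 0

GCD(94, 187) = 1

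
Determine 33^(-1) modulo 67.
33^(-1) ≡ 65 (mod 67). Verification: 33 × 65 = 2145 ≡ 1 (mod 67)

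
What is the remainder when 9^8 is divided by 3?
9 ≡ 0 (mod 3). 8 = 8 (binary 1000). Repeated squaring mod 3: 0^1 ≡ 0; 0^2 ≡ 0² = 0 ≡ 0; 0^4 ≡ 0² = 0 ≡ 0; 0^8 ≡ 0² = 0 ≡ 0. So 9^8 ≡ 0 (mod 3).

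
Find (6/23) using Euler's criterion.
(6/23) = 6^{11} mod 23 = 1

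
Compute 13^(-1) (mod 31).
12

Using Extended Euclidean Algorithm:
gcd(13, 31) = 1
Bezout coefficients: 13 × 12 + 31 × -5 = 1
So 13 × 12 ≡ 1 (mod 31)
The inverse is 12 mod 31 = 12
Verification: 13 × 12 = 156 = 5 × 31 + 1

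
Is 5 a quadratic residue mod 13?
By Euler's criterion: 5^{6} ≡ 12 (mod 13). Since this equals -1 (≡ 12), 5 is not a QR.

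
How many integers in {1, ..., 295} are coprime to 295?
232

Prime factorization: 295 = 5 × 59
Using the formula φ(n) = n × Π(1 - 1/p) for each prime factor p:
φ(295) = 295 × (1 - 1/5) × (1 - 1/59)
φ(295) = 232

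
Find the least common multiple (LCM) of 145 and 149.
21605

First find GCD(145, 149) using the Euclidean algorithm:
145 = 0 × 149 + 145
149 = 1 × 145 + 4
145 = 36 × 4 + 1
4 = 4 × 1 + 0
GCD(145, 149) = 1

LCM formula: LCM(a, b) = (a × b) / GCD(a, b)
LCM(145, 149) = (145 × 149) / 1
LCM(145, 149) = 21605 / 1
LCM(145, 149) = 21605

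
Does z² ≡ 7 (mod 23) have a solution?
By Euler's criterion: 7^{11} ≡ 22 (mod 23). Since this equals -1 (≡ 22), 7 is not a QR.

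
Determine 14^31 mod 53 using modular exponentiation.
Using repeated squaring. 31 = 16 + 8 + 4 + 2 + 1 (binary 11111). Repeated squaring mod 53: 14^1 ≡ 14; 14^2 ≡ 14² = 196 ≡ 37; 14^4 ≡ 37² = 1369 ≡ 44; 14^8 ≡ 44² = 1936 ≡ 28; 14^16 ≡ 28² = 784 ≡ 42. Multiply: 14^31 = 14^16 × 14^8 × 14^4 × 14^2 × 14^1 ≡ 42 × 28 × 44 × 37 × 14 (mod 53): 42 × 28 = 1176 ≡ 10; 10 × 44 = 440 ≡ 16; 16 × 37 = 592 ≡ 9; 9 × 14 = 126 ≡ 20. So 14^31 ≡ 20 (mod 53).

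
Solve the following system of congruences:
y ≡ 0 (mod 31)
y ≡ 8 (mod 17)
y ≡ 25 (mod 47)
6417

Using the Chinese Remainder Theorem:
M = product of moduli = 24769
For equation 1: M_1 = 799, 799 ≡ 24 (mod 31), inverse of 799 mod 31 is 22 (check: 24 × 22 = 528 ≡ 1 (mod 31))
For equation 2: M_2 = 1457, 1457 ≡ 12 (mod 17), inverse of 1457 mod 17 is 10 (check: 12 × 10 = 120 ≡ 1 (mod 17))
For equation 3: M_3 = 527, 527 ≡ 10 (mod 47), inverse of 527 mod 47 is 33 (check: 10 × 33 = 330 ≡ 1 (mod 47))
Combine: y ≡ Σ r_i×M_i×(M_i⁻¹ mod m_i) = 0×799×22 + 8×1457×10 + 25×527×33 = 0 + 116560 + 434775 = 551335
551335 mod 24769 = 6417
y ≡ 6417 (mod 24769)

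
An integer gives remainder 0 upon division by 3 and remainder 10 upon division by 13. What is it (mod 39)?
M = 3 × 13 = 39. M₁ = 13, y₁ ≡ 1 (mod 3). M₂ = 3, y₂ ≡ 9 (mod 13). k = 0×13×1 + 10×3×9 ≡ 36 (mod 39). The smallest positive such number is 36.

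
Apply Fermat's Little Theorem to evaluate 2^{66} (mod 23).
1

By Fermat's Little Theorem, a^(p-1) ≡ 1 (mod p) for prime p and gcd(a, p) = 1
Here p = 23, so 2^22 ≡ 1 (mod 23)
We can reduce the exponent: 66 mod 22 = 0
So 2^66 ≡ 2^0 (mod 23)
Computing: 2^0 mod 23 = 1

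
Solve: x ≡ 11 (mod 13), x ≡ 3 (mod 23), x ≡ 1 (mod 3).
M = 13 × 23 × 3 = 897. M₁ = 69, y₁ ≡ 10 (mod 13). M₂ = 39, y₂ ≡ 13 (mod 23). M₃ = 299, y₃ ≡ 2 (mod 3). x = 11×69×10 + 3×39×13 + 1×299×2 ≡ 739 (mod 897)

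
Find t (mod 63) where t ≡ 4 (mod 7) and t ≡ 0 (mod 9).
M = 7 × 9 = 63. M₁ = 9, y₁ ≡ 4 (mod 7). M₂ = 7, y₂ ≡ 4 (mod 9). t = 4×9×4 + 0×7×4 ≡ 18 (mod 63)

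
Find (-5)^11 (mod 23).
Using repeated squaring. (-5) ≡ 18 (mod 23). 11 = 8 + 2 + 1 (binary 1011). Repeated squaring mod 23: 18^1 ≡ 18; 18^2 ≡ 18² = 324 ≡ 2; 18^4 ≡ 2² = 4 ≡ 4; 18^8 ≡ 4² = 16 ≡ 16. Multiply: (-5)^11 ≡ 18^8 × 18^2 × 18^1 ≡ 16 × 2 × 18 (mod 23): 16 × 2 = 32 ≡ 9; 9 × 18 = 162 ≡ 1. So (-5)^11 ≡ 1 (mod 23).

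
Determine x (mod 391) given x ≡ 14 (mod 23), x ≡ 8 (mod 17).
382

Using the Chinese Remainder Theorem:
M = product of moduli = 391
For equation 1: M_1 = 17, 17 ≡ 17 (mod 23), inverse of 17 mod 23 is 19 (check: 17 × 19 = 323 ≡ 1 (mod 23))
For equation 2: M_2 = 23, 23 ≡ 6 (mod 17), inverse of 23 mod 17 is 3 (check: 6 × 3 = 18 ≡ 1 (mod 17))
Combine: x ≡ Σ r_i×M_i×(M_i⁻¹ mod m_i) = 14×17×19 + 8×23×3 = 4522 + 552 = 5074
5074 mod 391 = 382
x ≡ 382 (mod 391)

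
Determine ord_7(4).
Powers of 4 mod 7: 4^1≡4, 4^2≡2, 4^3≡1. Order = 3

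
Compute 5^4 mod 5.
5 ≡ 0 (mod 5). 4 = 4 (binary 100). Repeated squaring mod 5: 0^1 ≡ 0; 0^2 ≡ 0² = 0 ≡ 0; 0^4 ≡ 0² = 0 ≡ 0. So 5^4 ≡ 0 (mod 5).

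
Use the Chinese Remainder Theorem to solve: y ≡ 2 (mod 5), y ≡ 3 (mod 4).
M = 5 × 4 = 20. M₁ = 4, y₁ ≡ 4 (mod 5). M₂ = 5, y₂ ≡ 1 (mod 4). y = 2×4×4 + 3×5×1 ≡ 7 (mod 20)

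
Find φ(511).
432

Prime factorization: 511 = 7 × 73
Using the formula φ(n) = n × Π(1 - 1/p) for each prime factor p:
φ(511) = 511 × (1 - 1/7) × (1 - 1/73)
φ(511) = 432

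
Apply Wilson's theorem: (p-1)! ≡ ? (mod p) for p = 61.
By Wilson's theorem, (60)! ≡ -1 ≡ 60 (mod 61)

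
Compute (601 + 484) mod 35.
0

(601 + 484) = 1085
1085 mod 35 = 0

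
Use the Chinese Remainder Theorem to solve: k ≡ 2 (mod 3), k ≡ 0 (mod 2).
2

Using the Chinese Remainder Theorem:
M = product of moduli = 6
For equation 1: M_1 = 2, 2 ≡ 2 (mod 3), inverse of 2 mod 3 is 2 (check: 2 × 2 = 4 ≡ 1 (mod 3))
For equation 2: M_2 = 3, 3 ≡ 1 (mod 2), inverse of 3 mod 2 is 1 (check: 1 × 1 = 1 ≡ 1 (mod 2))
Combine: k ≡ Σ r_i×M_i×(M_i⁻¹ mod m_i) = 2×2×2 + 0×3×1 = 8 + 0 = 8
8 mod 6 = 2
k ≡ 2 (mod 6)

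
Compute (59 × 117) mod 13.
0

(59 × 117) = 6903
6903 mod 13 = 0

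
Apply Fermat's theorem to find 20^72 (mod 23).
By Fermat: 20^{22} ≡ 1 (mod 23). 72 = 3×22 + 6. So 20^{72} ≡ 20^{6} ≡ 16 (mod 23)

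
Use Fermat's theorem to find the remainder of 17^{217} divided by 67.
23

By Fermat's Little Theorem, a^(p-1) ≡ 1 (mod p) for prime p and gcd(a, p) = 1
Here p = 67, so 17^66 ≡ 1 (mod 67)
We can reduce the exponent: 217 mod 66 = 19
So 17^217 ≡ 17^19 (mod 67)
Computing: 17^19 mod 67 = 23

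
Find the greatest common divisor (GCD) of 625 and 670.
5

Using the Euclidean algorithm:
625 = 0 × 670 + 625
670 = 1 × 625 + 45
625 = 13 × 45 + 40
45 = 1 × 40 + 5
40 = 8 × 5 + 0

GCD(625, 670) = 5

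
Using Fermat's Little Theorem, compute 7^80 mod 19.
By Fermat: 7^{18} ≡ 1 (mod 19). 80 = 4×18 + 8. So 7^{80} ≡ 7^{8} ≡ 11 (mod 19)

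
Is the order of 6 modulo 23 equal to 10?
No, the actual order is 11, not 10.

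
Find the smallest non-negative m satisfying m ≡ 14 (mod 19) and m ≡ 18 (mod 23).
M = 19 × 23 = 437. M₁ = 23, y₁ ≡ 5 (mod 19). M₂ = 19, y₂ ≡ 17 (mod 23). m = 14×23×5 + 18×19×17 ≡ 432 (mod 437)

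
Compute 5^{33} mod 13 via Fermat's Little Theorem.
5

By Fermat's Little Theorem, a^(p-1) ≡ 1 (mod p) for prime p and gcd(a, p) = 1
Here p = 13, so 5^12 ≡ 1 (mod 13)
We can reduce the exponent: 33 mod 12 = 9
So 5^33 ≡ 5^9 (mod 13)
Computing: 5^9 mod 13 = 5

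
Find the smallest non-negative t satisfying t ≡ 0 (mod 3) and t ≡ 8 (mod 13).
M = 3 × 13 = 39. M₁ = 13, y₁ ≡ 1 (mod 3). M₂ = 3, y₂ ≡ 9 (mod 13). t = 0×13×1 + 8×3×9 ≡ 21 (mod 39)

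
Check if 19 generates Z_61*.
p - 1 = 60 has prime divisors 2, 3, 5. Check 19^(60/q) mod 61 for each: 19^(60/2) = 19^30 ≡ 1, 19^(60/3) = 19^20 ≡ 13, 19^(60/5) = 19^12 ≡ 9 (mod 61). Since 19^30 ≡ 1 (mod 61), the order of 19 divides 30 (in fact the order is 30) ≠ 60, so it is not a primitive root.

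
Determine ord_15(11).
Powers of 11 mod 15: 11^1≡11, 11^2≡1. Order = 2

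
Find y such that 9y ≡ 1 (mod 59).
9^(-1) ≡ 46 (mod 59). Verification: 9 × 46 = 414 ≡ 1 (mod 59)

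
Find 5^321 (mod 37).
Using Fermat: 5^{36} ≡ 1 (mod 37). 321 ≡ 33 (mod 36). So 5^{321} ≡ 5^{33} ≡ 8 (mod 37)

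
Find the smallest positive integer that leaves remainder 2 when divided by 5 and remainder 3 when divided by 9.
M = 5 × 9 = 45. M₁ = 9, y₁ ≡ 4 (mod 5). M₂ = 5, y₂ ≡ 2 (mod 9). m = 2×9×4 + 3×5×2 ≡ 12 (mod 45). The smallest positive such number is 12.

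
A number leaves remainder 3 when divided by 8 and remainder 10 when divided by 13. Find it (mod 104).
M = 8 × 13 = 104. M₁ = 13, y₁ ≡ 5 (mod 8). M₂ = 8, y₂ ≡ 5 (mod 13). t = 3×13×5 + 10×8×5 ≡ 75 (mod 104)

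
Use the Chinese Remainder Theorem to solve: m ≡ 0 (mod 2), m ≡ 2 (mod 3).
M = 2 × 3 = 6. M₁ = 3, y₁ ≡ 1 (mod 2). M₂ = 2, y₂ ≡ 2 (mod 3). m = 0×3×1 + 2×2×2 ≡ 2 (mod 6)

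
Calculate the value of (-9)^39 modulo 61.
Using repeated squaring. (-9) ≡ 52 (mod 61). 39 = 32 + 4 + 2 + 1 (binary 100111). Repeated squaring mod 61: 52^1 ≡ 52; 52^2 ≡ 52² = 2704 ≡ 20; 52^4 ≡ 20² = 400 ≡ 34; 52^8 ≡ 34² = 1156 ≡ 58; 52^16 ≡ 58² = 3364 ≡ 9; 52^32 ≡ 9² = 81 ≡ 20. Multiply: (-9)^39 ≡ 52^32 × 52^4 × 52^2 × 52^1 ≡ 20 × 34 × 20 × 52 (mod 61): 20 × 34 = 680 ≡ 9; 9 × 20 = 180 ≡ 58; 58 × 52 = 3016 ≡ 27. So (-9)^39 ≡ 27 (mod 61).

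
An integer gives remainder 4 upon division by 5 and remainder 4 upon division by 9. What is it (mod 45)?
M = 5 × 9 = 45. M₁ = 9, y₁ ≡ 4 (mod 5). M₂ = 5, y₂ ≡ 2 (mod 9). k = 4×9×4 + 4×5×2 ≡ 4 (mod 45). The smallest positive such number is 4.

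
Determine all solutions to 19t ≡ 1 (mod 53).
14

Since gcd(19, 53) = 1 divides 1, a solution exists.
Multiply both sides by the inverse of 19 mod 53:
  19^(-1) mod 53 = 14
  x ≡ 14 × 1 ≡ 14 ≡ 14 (mod 53)
Verification: 19 × 14 = 266 = 5 × 53 + 1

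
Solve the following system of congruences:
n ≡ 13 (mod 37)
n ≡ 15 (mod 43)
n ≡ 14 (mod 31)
2122

Using the Chinese Remainder Theorem:
M = product of moduli = 49321
For equation 1: M_1 = 1333, 1333 ≡ 1 (mod 37), inverse of 1333 mod 37 is 1 (check: 1 × 1 = 1 ≡ 1 (mod 37))
For equation 2: M_2 = 1147, 1147 ≡ 29 (mod 43), inverse of 1147 mod 43 is 3 (check: 29 × 3 = 87 ≡ 1 (mod 43))
For equation 3: M_3 = 1591, 1591 ≡ 10 (mod 31), inverse of 1591 mod 31 is 28 (check: 10 × 28 = 280 ≡ 1 (mod 31))
Combine: n ≡ Σ r_i×M_i×(M_i⁻¹ mod m_i) = 13×1333×1 + 15×1147×3 + 14×1591×28 = 17329 + 51615 + 623672 = 692616
692616 mod 49321 = 2122
n ≡ 2122 (mod 49321)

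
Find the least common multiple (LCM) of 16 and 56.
112

First find GCD(16, 56) using the Euclidean algorithm:
16 = 0 × 56 + 16
56 = 3 × 16 + 8
16 = 2 × 8 + 0
GCD(16, 56) = 8

LCM formula: LCM(a, b) = (a × b) / GCD(a, b)
LCM(16, 56) = (16 × 56) / 8
LCM(16, 56) = 896 / 8
LCM(16, 56) = 112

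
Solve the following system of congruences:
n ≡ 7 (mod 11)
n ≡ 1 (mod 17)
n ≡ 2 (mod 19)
3384

Using the Chinese Remainder Theorem:
M = product of moduli = 3553
For equation 1: M_1 = 323, 323 ≡ 4 (mod 11), inverse of 323 mod 11 is 3 (check: 4 × 3 = 12 ≡ 1 (mod 11))
For equation 2: M_2 = 209, 209 ≡ 5 (mod 17), inverse of 209 mod 17 is 7 (check: 5 × 7 = 35 ≡ 1 (mod 17))
For equation 3: M_3 = 187, 187 ≡ 16 (mod 19), inverse of 187 mod 19 is 6 (check: 16 × 6 = 96 ≡ 1 (mod 19))
Combine: n ≡ Σ r_i×M_i×(M_i⁻¹ mod m_i) = 7×323×3 + 1×209×7 + 2×187×6 = 6783 + 1463 + 2244 = 10490
10490 mod 3553 = 3384
n ≡ 3384 (mod 3553)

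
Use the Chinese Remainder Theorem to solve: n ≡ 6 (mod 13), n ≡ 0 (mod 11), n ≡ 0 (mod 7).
539

Using the Chinese Remainder Theorem:
M = product of moduli = 1001
For equation 1: M_1 = 77, 77 ≡ 12 (mod 13), inverse of 77 mod 13 is 12 (check: 12 × 12 = 144 ≡ 1 (mod 13))
For equation 2: M_2 = 91, 91 ≡ 3 (mod 11), inverse of 91 mod 11 is 4 (check: 3 × 4 = 12 ≡ 1 (mod 11))
For equation 3: M_3 = 143, 143 ≡ 3 (mod 7), inverse of 143 mod 7 is 5 (check: 3 × 5 = 15 ≡ 1 (mod 7))
Combine: n ≡ Σ r_i×M_i×(M_i⁻¹ mod m_i) = 6×77×12 + 0×91×4 + 0×143×5 = 5544 + 0 + 0 = 5544
5544 mod 1001 = 539
n ≡ 539 (mod 1001)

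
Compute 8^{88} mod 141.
121

Using successive squaring:
Binary expansion of 88: 1011000
Powers of 8 mod 141 (each is the square of the previous):
  8^1 ≡ 8 (mod 141)
  8^2 ≡ 8² = 64 ≡ 64 (mod 141)
  8^4 ≡ 64² = 4096 ≡ 7 (mod 141)
  8^8 ≡ 7² = 49 ≡ 49 (mod 141)
  8^16 ≡ 49² = 2401 ≡ 4 (mod 141)
  8^32 ≡ 4² = 16 ≡ 16 (mod 141)
  8^64 ≡ 16² = 256 ≡ 115 (mod 141)
88 = 64 + 16 + 8, so 8^88 = 8^64 × 8^16 × 8^8 ≡ 115 × 4 × 49 (mod 141)
Multiplying step by step:
  115 × 4 = 460 ≡ 37 (mod 141)
  37 × 49 = 1813 ≡ 121 (mod 141)
Result: 8^88 ≡ 121 (mod 141)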